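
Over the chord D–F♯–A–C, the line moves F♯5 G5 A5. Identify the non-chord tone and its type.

The harmony at that moment is D dominant seventh chord (D, F♯, A, C); G5 is not a chord tone.
It is approached by step up from F♯5 and left by step up to A5.
Step in, step out in the same direction — a passing tone.

G5 is a passing tone.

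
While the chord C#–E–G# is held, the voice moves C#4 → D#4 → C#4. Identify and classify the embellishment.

D#4 is a neighbor tone.

The harmony at that moment is C# minor triad (C#, E, G#); D#4 is not a chord tone.
It is approached by step up from C#4 and left by step down to C#4.
Step away and step back to the same note — a neighbor tone (upper neighbor).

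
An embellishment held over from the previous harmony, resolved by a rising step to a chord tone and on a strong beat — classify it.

Approach: by preparation — the pitch is first a chord tone, then held (tied or repeated) while the harmony changes under it. Departure: up by step. Metric position: strong.
A prepared dissonance that resolves upward by step — a retardation. (The same figure resolving downward would be a suspension.)

Retardation.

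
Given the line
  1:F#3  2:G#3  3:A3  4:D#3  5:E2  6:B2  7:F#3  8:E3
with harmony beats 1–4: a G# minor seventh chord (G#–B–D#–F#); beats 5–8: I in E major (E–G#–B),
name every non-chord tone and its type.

The harmony at that moment is G# minor seventh chord (G#, B, D#, F#); A3 is not a chord tone.
It is approached by step up from G#3 and left by leap down to D#3.
Step in, leap out — an escape tone.
The harmony at that moment is E major triad (E, G#, B); F#3 is not a chord tone.
It is approached by leap up from B2 and left by step down to E3.
Leap in, step out — an appoggiatura.

A3 (beat 3) — escape tone; F#3 (beat 7) — appoggiatura.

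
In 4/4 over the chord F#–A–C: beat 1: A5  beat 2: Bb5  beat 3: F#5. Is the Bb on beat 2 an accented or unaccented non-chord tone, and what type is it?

Unaccented escape tone.

The harmony at that moment is F# diminished triad (F#, A, C); Bb5 is not a chord tone.
It is approached by step up from A5 and left by leap down to F#5.
Step in, leap out — an escape tone.
It falls on a weak beat, so it is unaccented.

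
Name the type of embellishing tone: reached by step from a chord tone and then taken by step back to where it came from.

Neighbor tone.

Approach: by step. Departure: by step in the opposite direction, back to the starting pitch.
Stepwise on both sides but reversing to return to the same chord tone — a neighbor tone. (Had it continued onward in the same direction it would be a passing tone instead.)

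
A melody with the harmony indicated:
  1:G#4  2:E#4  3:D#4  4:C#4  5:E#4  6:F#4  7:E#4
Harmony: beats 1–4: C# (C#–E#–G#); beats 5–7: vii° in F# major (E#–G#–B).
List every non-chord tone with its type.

D#4 (beat 3) — passing tone; F#4 (beat 6) — neighbor tone.

The harmony at that moment is C# major triad (C#, E#, G#); D#4 is not a chord tone.
It is approached by step down from E#4 and left by step down to C#4.
Step in, step out in the same direction — a passing tone.
The harmony at that moment is E# diminished triad (E#, G#, B); F#4 is not a chord tone.
It is approached by step up from E#4 and left by step down to E#4.
Step away and step back to the same note — a neighbor tone (upper neighbor).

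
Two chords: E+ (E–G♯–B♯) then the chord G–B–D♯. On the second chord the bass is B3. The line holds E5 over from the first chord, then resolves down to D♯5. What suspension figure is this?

At the second chord the bass is B3. The suspended E5 lies a fourth above the bass; after resolving down by step to D♯5, the interval above the bass becomes a third.
Suspension figures are named by those two intervals: 4–3.

4–3 suspension.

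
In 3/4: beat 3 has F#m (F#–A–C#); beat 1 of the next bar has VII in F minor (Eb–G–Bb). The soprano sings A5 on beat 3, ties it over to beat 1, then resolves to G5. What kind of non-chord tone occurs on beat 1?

The harmony at that moment is Eb major triad (Eb, G, Bb); A5 is not a chord tone.
It is held over (the same pitch as the preceding A5) and left by step down to G5.
Held over from the previous chord and resolving down by step — a suspension.

Suspension.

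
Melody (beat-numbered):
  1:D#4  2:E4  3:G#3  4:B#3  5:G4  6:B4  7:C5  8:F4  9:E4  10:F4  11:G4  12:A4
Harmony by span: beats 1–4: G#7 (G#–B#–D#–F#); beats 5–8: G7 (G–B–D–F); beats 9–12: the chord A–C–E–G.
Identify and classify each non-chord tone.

E4 (beat 2) — escape tone; C5 (beat 7) — escape tone; F4 (beat 10) — passing tone.

The harmony at that moment is G# dominant seventh chord (G#, B#, D#, F#); E4 is not a chord tone.
It is approached by step up from D#4 and left by leap down to G#3.
Step in, leap out — an escape tone.
The harmony at that moment is G dominant seventh chord (G, B, D, F); C5 is not a chord tone.
It is approached by step up from B4 and left by leap down to F4.
Step in, leap out — an escape tone.
The harmony at that moment is A minor seventh chord (A, C, E, G); F4 is not a chord tone.
It is approached by step up from E4 and left by step up to G4.
Step in, step out in the same direction — a passing tone.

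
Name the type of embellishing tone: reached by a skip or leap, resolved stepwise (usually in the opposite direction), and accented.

Approach: by leap. Departure: by step. Metric position: strong.
Leap in, step out, in a metrically strong position — an appoggiatura. (It is the mirror image of the escape tone, which steps in and leaps out from a weak position.)

Appoggiatura.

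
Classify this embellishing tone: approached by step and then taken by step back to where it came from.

Approach: by step. Departure: by step in the opposite direction, back to the starting pitch.
Stepwise on both sides but reversing to return to the same chord tone — a neighbor tone. (Had it continued onward in the same direction it would be a passing tone instead.)

Neighbor tone.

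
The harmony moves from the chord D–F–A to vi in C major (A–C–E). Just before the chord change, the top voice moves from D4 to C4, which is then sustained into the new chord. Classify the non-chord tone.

C4 is an anticipation.

The harmony at that moment is D minor triad (D, F, A); C4 is not a chord tone.
It is approached by step down from D4 and then sustained as the same pitch into the next harmony.
Arriving early and becoming a chord tone when the harmony changes — an anticipation.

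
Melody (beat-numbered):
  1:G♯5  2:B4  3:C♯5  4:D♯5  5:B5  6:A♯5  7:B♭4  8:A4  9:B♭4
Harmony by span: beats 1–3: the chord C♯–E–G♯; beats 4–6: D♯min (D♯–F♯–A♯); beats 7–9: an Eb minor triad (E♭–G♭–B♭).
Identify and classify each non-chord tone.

B4 (beat 2) — appoggiatura; B5 (beat 5) — appoggiatura; A4 (beat 8) — neighbor tone.

The harmony at that moment is C♯ minor triad (C♯, E, G♯); B4 is not a chord tone.
It is approached by leap down from G♯5 and left by step up to C♯5.
Leap in, step out — an appoggiatura.
The harmony at that moment is D♯ minor triad (D♯, F♯, A♯); B5 is not a chord tone.
It is approached by leap up from D♯5 and left by step down to A♯5.
Leap in, step out — an appoggiatura.
The harmony at that moment is E♭ minor triad (E♭, G♭, B♭); A4 is not a chord tone.
It is approached by step down from B♭4 and left by step up to B♭4.
Step away and step back to the same note — a neighbor tone (lower neighbor).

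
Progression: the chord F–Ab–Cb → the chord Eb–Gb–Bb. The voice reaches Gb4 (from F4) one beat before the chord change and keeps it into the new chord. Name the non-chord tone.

Gb4 is an anticipation.

The harmony at that moment is F diminished triad (F, Ab, Cb); Gb4 is not a chord tone.
It is approached by step up from F4 and then sustained as the same pitch into the next harmony.
Arriving early and becoming a chord tone when the harmony changes — an anticipation.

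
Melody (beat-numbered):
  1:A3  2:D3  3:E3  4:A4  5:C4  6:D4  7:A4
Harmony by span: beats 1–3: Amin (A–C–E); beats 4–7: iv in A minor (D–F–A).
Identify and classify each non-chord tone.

D3 (beat 2) — appoggiatura; C4 (beat 5) — appoggiatura.

The harmony at that moment is A minor triad (A, C, E); D3 is not a chord tone.
It is approached by leap down from A3 and left by step up to E3.
Leap in, step out — an appoggiatura.
The harmony at that moment is D minor triad (D, F, A); C4 is not a chord tone.
It is approached by leap down from A4 and left by step up to D4.
Leap in, step out — an appoggiatura.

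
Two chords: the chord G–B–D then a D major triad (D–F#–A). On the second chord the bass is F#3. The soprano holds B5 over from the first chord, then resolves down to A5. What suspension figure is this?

4–3 suspension.

At the second chord the bass is F#3. The suspended B5 lies a fourth above the bass; after resolving down by step to A5, the interval above the bass becomes a third.
Suspension figures are named by those two intervals: 4–3.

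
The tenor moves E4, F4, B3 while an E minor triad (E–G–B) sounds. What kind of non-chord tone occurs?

The harmony at that moment is E minor triad (E, G, B); F4 is not a chord tone.
It is approached by step up from E4 and left by leap down to B3.
Step in, leap out — an escape tone.

F4 is an escape tone.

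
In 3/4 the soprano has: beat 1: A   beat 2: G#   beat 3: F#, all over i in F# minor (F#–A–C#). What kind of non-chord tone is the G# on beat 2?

The harmony at that moment is F# minor triad (F#, A, C#); G# is not a chord tone.
It is approached by step down from A and left by step down to F#.
Step in, step out in the same direction — a passing tone.

Passing tone.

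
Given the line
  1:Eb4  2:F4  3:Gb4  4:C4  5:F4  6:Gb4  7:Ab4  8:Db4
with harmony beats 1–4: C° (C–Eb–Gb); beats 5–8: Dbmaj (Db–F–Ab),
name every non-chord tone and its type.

F4 (beat 2) — passing tone; Gb4 (beat 6) — passing tone.

The harmony at that moment is C diminished triad (C, Eb, Gb); F4 is not a chord tone.
It is approached by step up from Eb4 and left by step up to Gb4.
Step in, step out in the same direction — a passing tone.
The harmony at that moment is Db major triad (Db, F, Ab); Gb4 is not a chord tone.
It is approached by step up from F4 and left by step up to Ab4.
Step in, step out in the same direction — a passing tone.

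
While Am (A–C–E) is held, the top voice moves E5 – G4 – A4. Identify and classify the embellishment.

G4 is an appoggiatura.

The harmony at that moment is A minor triad (A, C, E); G4 is not a chord tone.
It is approached by leap down from E5 and left by step up to A4.
Leap in, step out — an appoggiatura.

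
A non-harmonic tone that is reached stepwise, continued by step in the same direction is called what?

Passing tone.

Approach: by step. Departure: by step, continuing in the same direction.
Stepwise on both sides with no change of direction means the note fills in the space between two different chord tones — a passing tone. (Had it turned back to its starting note it would be a neighbor tone instead.)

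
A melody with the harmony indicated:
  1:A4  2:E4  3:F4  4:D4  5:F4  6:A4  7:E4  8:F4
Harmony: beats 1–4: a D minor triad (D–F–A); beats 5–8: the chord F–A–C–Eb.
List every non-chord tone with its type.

The harmony at that moment is D minor triad (D, F, A); E4 is not a chord tone.
It is approached by leap down from A4 and left by step up to F4.
Leap in, step out — an appoggiatura.
The harmony at that moment is F dominant seventh chord (F, A, C, Eb); E4 is not a chord tone.
It is approached by leap down from A4 and left by step up to F4.
Leap in, step out — an appoggiatura.

E4 (beat 2) — appoggiatura; E4 (beat 7) — appoggiatura.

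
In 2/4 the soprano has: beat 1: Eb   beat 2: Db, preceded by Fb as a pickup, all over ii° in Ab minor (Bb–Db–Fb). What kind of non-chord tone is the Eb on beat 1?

The harmony at that moment is Bb diminished triad (Bb, Db, Fb); Eb is not a chord tone.
It is approached by step down from Fb and left by step down to Db.
Step in, step out in the same direction — a passing tone.

Passing tone.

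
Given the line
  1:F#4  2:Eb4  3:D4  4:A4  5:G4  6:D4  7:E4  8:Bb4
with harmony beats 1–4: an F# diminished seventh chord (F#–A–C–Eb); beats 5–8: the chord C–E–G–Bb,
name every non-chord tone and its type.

D4 (beat 3) — escape tone; D4 (beat 6) — appoggiatura.

The harmony at that moment is F# diminished seventh chord (F#, A, C, Eb); D4 is not a chord tone.
It is approached by step down from Eb4 and left by leap up to A4.
Step in, leap out — an escape tone.
The harmony at that moment is C dominant seventh chord (C, E, G, Bb); D4 is not a chord tone.
It is approached by leap down from G4 and left by step up to E4.
Leap in, step out — an appoggiatura.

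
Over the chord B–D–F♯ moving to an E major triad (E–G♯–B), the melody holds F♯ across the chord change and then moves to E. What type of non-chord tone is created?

The harmony at that moment is E major triad (E, G♯, B); F♯ is not a chord tone.
It is held over (the same pitch as the preceding F♯) and left by step down to E.
Held over from the previous chord and resolving down by step — a suspension.

F♯ is a suspension.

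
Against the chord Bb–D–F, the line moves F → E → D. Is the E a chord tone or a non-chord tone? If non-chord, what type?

The harmony at that moment is Bb major triad (Bb, D, F); E is not a chord tone.
It is approached by step down from F and left by step down to D.
Step in, step out in the same direction — a passing tone.

Non-chord tone — a passing tone.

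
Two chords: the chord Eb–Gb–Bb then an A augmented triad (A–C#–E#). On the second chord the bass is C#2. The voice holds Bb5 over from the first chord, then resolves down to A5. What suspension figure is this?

7–6 suspension.

At the second chord the bass is C#2. The suspended Bb5 lies a seventh above the bass; after resolving down by step to A5, the interval above the bass becomes a sixth.
Suspension figures are named by those two intervals: 7–6.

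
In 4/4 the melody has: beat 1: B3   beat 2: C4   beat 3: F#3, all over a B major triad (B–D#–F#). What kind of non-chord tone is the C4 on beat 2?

The harmony at that moment is B major triad (B, D#, F#); C4 is not a chord tone.
It is approached by step up from B3 and left by leap down to F#3.
Step in, leap out, on a weak beat — an escape tone.

Escape tone.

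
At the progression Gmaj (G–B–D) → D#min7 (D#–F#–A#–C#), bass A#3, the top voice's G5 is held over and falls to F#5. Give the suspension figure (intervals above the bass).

7–6 suspension.

At the second chord the bass is A#3. The suspended G5 lies a seventh above the bass; after resolving down by step to F#5, the interval above the bass becomes a sixth.
Suspension figures are named by those two intervals: 7–6.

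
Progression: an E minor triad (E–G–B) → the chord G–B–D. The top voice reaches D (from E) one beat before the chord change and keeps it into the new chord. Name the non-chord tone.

D is an anticipation.

The harmony at that moment is E minor triad (E, G, B); D is not a chord tone.
It is approached by step down from E and then sustained as the same pitch into the next harmony.
Arriving early and becoming a chord tone when the harmony changes — an anticipation.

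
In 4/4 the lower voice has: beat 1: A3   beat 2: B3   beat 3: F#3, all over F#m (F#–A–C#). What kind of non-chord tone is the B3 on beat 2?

Escape tone.

The harmony at that moment is F# minor triad (F#, A, C#); B3 is not a chord tone.
It is approached by step up from A3 and left by leap down to F#3.
Step in, leap out, on a weak beat — an escape tone.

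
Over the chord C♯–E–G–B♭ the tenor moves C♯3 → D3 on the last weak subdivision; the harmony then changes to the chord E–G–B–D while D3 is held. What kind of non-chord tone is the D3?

D3 is an anticipation.

The harmony at that moment is C♯ diminished seventh chord (C♯, E, G, B♭); D3 is not a chord tone.
It is approached by step up from C♯3 and then sustained as the same pitch into the next harmony.
Arriving early and becoming a chord tone when the harmony changes — an anticipation.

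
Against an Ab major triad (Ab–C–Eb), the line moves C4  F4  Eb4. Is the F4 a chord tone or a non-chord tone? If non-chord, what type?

Non-chord tone — an appoggiatura.

The harmony at that moment is Ab major triad (Ab, C, Eb); F4 is not a chord tone.
It is approached by leap up from C4 and left by step down to Eb4.
Leap in, step out — an appoggiatura.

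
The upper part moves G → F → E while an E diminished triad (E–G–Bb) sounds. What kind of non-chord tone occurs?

F is a passing tone.

The harmony at that moment is E diminished triad (E, G, Bb); F is not a chord tone.
It is approached by step down from G and left by step down to E.
Step in, step out in the same direction — a passing tone.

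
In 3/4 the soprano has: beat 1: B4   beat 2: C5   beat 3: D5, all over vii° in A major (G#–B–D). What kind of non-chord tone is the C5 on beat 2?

The harmony at that moment is G# diminished triad (G#, B, D); C5 is not a chord tone.
It is approached by step up from B4 and left by step up to D5.
Step in, step out in the same direction — a passing tone.

Passing tone.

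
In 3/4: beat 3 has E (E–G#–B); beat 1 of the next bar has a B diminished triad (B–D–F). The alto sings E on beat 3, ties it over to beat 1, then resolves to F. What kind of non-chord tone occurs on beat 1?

The harmony at that moment is B diminished triad (B, D, F); E is not a chord tone.
It is held over (the same pitch as the preceding E) and left by step up to F.
Held over from the previous chord and resolving up by step — a retardation.

Retardation.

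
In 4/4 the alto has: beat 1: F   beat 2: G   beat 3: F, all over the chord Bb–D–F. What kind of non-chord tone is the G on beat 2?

The harmony at that moment is Bb major triad (Bb, D, F); G is not a chord tone.
It is approached by step up from F and left by step down to F.
Step away and step back to the same note — a neighbor tone (upper neighbor).

Upper neighbor tone.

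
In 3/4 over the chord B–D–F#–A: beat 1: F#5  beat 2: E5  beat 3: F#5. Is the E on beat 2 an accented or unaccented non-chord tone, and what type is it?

The harmony at that moment is B minor seventh chord (B, D, F#, A); E5 is not a chord tone.
It is approached by step down from F#5 and left by step up to F#5.
Step away and step back to the same note — a neighbor tone (lower neighbor).
It falls on a weak beat, so it is unaccented.

Unaccented neighbor tone.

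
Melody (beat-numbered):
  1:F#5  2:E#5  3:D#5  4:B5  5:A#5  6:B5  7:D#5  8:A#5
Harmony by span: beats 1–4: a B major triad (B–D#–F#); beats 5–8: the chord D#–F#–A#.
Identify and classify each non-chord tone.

E#5 (beat 2) — passing tone; B5 (beat 6) — escape tone.

The harmony at that moment is B major triad (B, D#, F#); E#5 is not a chord tone.
It is approached by step down from F#5 and left by step down to D#5.
Step in, step out in the same direction — a passing tone.
The harmony at that moment is D# minor triad (D#, F#, A#); B5 is not a chord tone.
It is approached by step up from A#5 and left by leap down to D#5.
Step in, leap out — an escape tone.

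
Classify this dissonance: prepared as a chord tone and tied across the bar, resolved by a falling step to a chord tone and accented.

Approach: by preparation — the pitch is first a chord tone, then held (tied or repeated) while the harmony changes under it. Departure: down by step. Metric position: strong.
A prepared dissonance that resolves downward by step — a suspension. (The same figure resolving upward would be a retardation.)

Suspension.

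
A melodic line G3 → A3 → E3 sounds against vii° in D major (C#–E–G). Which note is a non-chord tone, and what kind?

The harmony at that moment is C# diminished triad (C#, E, G); A3 is not a chord tone.
It is approached by step up from G3 and left by leap down to E3.
Step in, leap out — an escape tone.

A3 is an escape tone.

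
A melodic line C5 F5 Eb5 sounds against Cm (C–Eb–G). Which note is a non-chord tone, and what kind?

F5 is an appoggiatura.

The harmony at that moment is C minor triad (C, Eb, G); F5 is not a chord tone.
It is approached by leap up from C5 and left by step down to Eb5.
Leap in, step out — an appoggiatura.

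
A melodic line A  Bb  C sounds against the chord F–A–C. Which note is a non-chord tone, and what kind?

The harmony at that moment is F major triad (F, A, C); Bb is not a chord tone.
It is approached by step up from A and left by step up to C.
Step in, step out in the same direction — a passing tone.

Bb is a passing tone.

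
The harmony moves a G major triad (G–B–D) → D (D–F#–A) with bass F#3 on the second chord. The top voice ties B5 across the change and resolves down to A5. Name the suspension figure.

4–3 suspension.

At the second chord the bass is F#3. The suspended B5 lies a fourth above the bass; after resolving down by step to A5, the interval above the bass becomes a third.
Suspension figures are named by those two intervals: 4–3.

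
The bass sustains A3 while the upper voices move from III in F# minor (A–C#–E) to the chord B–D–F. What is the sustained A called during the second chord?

Pedal tone (pedal point).

The harmony at that moment is B diminished triad (B, D, F); A3 is not a chord tone.
It is held over (the same pitch as the preceding A3) and then sustained as the same pitch into the next harmony.
Sustained through a change of harmony — a pedal tone.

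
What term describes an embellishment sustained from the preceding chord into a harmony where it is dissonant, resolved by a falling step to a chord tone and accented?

Suspension.

Approach: by preparation — the pitch is first a chord tone, then held (tied or repeated) while the harmony changes under it. Departure: down by step. Metric position: strong.
A prepared dissonance that resolves downward by step — a suspension. (The same figure resolving upward would be a retardation.)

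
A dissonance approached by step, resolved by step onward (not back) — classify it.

Passing tone.

Approach: by step. Departure: by step, continuing in the same direction.
Stepwise on both sides with no change of direction means the note fills in the space between two different chord tones — a passing tone. (Had it turned back to its starting note it would be a neighbor tone instead.)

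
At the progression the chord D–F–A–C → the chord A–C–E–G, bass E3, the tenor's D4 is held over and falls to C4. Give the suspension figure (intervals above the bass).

7–6 suspension.

At the second chord the bass is E3. The suspended D4 lies a seventh above the bass; after resolving down by step to C4, the interval above the bass becomes a sixth.
Suspension figures are named by those two intervals: 7–6.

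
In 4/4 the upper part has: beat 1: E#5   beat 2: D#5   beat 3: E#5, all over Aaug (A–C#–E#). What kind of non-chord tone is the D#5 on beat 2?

Lower neighbor tone.

The harmony at that moment is A augmented triad (A, C#, E#); D#5 is not a chord tone.
It is approached by step down from E#5 and left by step up to E#5.
Step away and step back to the same note — a neighbor tone (lower neighbor).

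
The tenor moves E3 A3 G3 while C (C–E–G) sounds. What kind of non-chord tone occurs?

The harmony at that moment is C major triad (C, E, G); A3 is not a chord tone.
It is approached by leap up from E3 and left by step down to G3.
Leap in, step out — an appoggiatura.

A3 is an appoggiatura.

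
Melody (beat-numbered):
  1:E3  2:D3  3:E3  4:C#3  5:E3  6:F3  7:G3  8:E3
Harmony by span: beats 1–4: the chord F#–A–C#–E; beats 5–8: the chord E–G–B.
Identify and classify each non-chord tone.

The harmony at that moment is F# minor seventh chord (F#, A, C#, E); D3 is not a chord tone.
It is approached by step down from E3 and left by step up to E3.
Step away and step back to the same note — a neighbor tone (lower neighbor).
The harmony at that moment is E minor triad (E, G, B); F3 is not a chord tone.
It is approached by step up from E3 and left by step up to G3.
Step in, step out in the same direction — a passing tone.

D3 (beat 2) — neighbor tone; F3 (beat 6) — passing tone.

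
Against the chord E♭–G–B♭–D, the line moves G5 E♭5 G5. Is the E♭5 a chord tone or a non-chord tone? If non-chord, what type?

Eb major seventh chord contains E♭, G, B♭, D; E♭ is the root, so it is a chord tone.

Chord tone (the root of Eb major seventh chord).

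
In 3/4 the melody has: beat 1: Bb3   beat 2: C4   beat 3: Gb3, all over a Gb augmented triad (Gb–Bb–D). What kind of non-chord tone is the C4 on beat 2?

Escape tone.

The harmony at that moment is Gb augmented triad (Gb, Bb, D); C4 is not a chord tone.
It is approached by step up from Bb3 and left by leap down to Gb3.
Step in, leap out, on a weak beat — an escape tone.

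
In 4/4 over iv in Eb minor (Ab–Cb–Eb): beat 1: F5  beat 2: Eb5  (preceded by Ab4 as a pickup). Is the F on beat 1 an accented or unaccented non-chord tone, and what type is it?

The harmony at that moment is Ab minor triad (Ab, Cb, Eb); F5 is not a chord tone.
It is approached by leap up from Ab4 and left by step down to Eb5.
Leap in, step out — an appoggiatura.
It falls on the downbeat, so it is accented.

Accented appoggiatura.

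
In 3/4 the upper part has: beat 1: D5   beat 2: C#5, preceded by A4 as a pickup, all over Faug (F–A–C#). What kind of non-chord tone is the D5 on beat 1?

Appoggiatura.

The harmony at that moment is F augmented triad (F, A, C#); D5 is not a chord tone.
It is approached by leap up from A4 and left by step down to C#5.
Leap in, step out, metrically accented — an appoggiatura.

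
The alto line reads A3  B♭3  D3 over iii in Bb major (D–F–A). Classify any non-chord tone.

The harmony at that moment is D minor triad (D, F, A); B♭3 is not a chord tone.
It is approached by step up from A3 and left by leap down to D3.
Step in, leap out — an escape tone.

B♭3 is an escape tone.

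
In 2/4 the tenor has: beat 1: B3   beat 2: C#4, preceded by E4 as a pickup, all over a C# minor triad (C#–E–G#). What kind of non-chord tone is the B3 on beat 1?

The harmony at that moment is C# minor triad (C#, E, G#); B3 is not a chord tone.
It is approached by leap down from E4 and left by step up to C#4.
Leap in, step out, metrically accented — an appoggiatura.

Appoggiatura.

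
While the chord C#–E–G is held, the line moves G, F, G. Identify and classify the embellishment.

The harmony at that moment is C# diminished triad (C#, E, G); F is not a chord tone.
It is approached by step down from G and left by step up to G.
Step away and step back to the same note — a neighbor tone (lower neighbor).

F is a neighbor tone.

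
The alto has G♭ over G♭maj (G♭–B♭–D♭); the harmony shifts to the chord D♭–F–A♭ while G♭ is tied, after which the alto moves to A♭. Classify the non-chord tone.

The harmony at that moment is D♭ major triad (D♭, F, A♭); G♭ is not a chord tone.
It is held over (the same pitch as the preceding G♭) and left by step up to A♭.
Held over from the previous chord and resolving up by step — a retardation.

G♭ is a retardation.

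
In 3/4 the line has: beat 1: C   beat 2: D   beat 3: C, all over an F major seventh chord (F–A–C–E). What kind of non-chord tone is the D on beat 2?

The harmony at that moment is F major seventh chord (F, A, C, E); D is not a chord tone.
It is approached by step up from C and left by step down to C.
Step away and step back to the same note — a neighbor tone (upper neighbor).

Upper neighbor tone.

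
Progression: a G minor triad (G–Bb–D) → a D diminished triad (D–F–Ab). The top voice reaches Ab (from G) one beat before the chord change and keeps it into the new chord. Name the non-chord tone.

The harmony at that moment is G minor triad (G, Bb, D); Ab is not a chord tone.
It is approached by step up from G and then sustained as the same pitch into the next harmony.
Arriving early and becoming a chord tone when the harmony changes — an anticipation.

Ab is an anticipation.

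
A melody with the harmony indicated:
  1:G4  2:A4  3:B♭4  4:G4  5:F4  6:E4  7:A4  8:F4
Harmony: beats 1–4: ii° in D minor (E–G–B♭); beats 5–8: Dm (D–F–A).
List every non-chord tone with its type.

A4 (beat 2) — passing tone; E4 (beat 6) — escape tone.

The harmony at that moment is E diminished triad (E, G, B♭); A4 is not a chord tone.
It is approached by step up from G4 and left by step up to B♭4.
Step in, step out in the same direction — a passing tone.
The harmony at that moment is D minor triad (D, F, A); E4 is not a chord tone.
It is approached by step down from F4 and left by leap up to A4.
Step in, leap out — an escape tone.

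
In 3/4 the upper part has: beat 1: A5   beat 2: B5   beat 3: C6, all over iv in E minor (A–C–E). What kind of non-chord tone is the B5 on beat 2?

Passing tone.

The harmony at that moment is A minor triad (A, C, E); B5 is not a chord tone.
It is approached by step up from A5 and left by step up to C6.
Step in, step out in the same direction — a passing tone.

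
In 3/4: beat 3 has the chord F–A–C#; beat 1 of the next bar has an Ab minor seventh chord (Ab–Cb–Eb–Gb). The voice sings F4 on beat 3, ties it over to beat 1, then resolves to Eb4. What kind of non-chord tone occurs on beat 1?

The harmony at that moment is Ab minor seventh chord (Ab, Cb, Eb, Gb); F4 is not a chord tone.
It is held over (the same pitch as the preceding F4) and left by step down to Eb4.
Held over from the previous chord and resolving down by step — a suspension.

Suspension.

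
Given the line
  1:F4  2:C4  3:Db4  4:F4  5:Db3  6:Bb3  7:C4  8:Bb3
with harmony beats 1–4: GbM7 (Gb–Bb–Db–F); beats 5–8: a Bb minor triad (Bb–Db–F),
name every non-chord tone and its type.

C4 (beat 2) — appoggiatura; C4 (beat 7) — neighbor tone.

The harmony at that moment is Gb major seventh chord (Gb, Bb, Db, F); C4 is not a chord tone.
It is approached by leap down from F4 and left by step up to Db4.
Leap in, step out — an appoggiatura.
The harmony at that moment is Bb minor triad (Bb, Db, F); C4 is not a chord tone.
It is approached by step up from Bb3 and left by step down to Bb3.
Step away and step back to the same note — a neighbor tone (upper neighbor).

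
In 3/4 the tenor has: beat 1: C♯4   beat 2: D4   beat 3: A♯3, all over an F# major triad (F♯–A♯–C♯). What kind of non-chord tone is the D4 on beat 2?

The harmony at that moment is F♯ major triad (F♯, A♯, C♯); D4 is not a chord tone.
It is approached by step up from C♯4 and left by leap down to A♯3.
Step in, leap out, on a weak beat — an escape tone.

Escape tone.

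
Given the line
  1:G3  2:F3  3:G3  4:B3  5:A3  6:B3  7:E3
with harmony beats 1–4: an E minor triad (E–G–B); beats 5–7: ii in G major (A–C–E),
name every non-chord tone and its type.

F3 (beat 2) — neighbor tone; B3 (beat 6) — escape tone.

The harmony at that moment is E minor triad (E, G, B); F3 is not a chord tone.
It is approached by step down from G3 and left by step up to G3.
Step away and step back to the same note — a neighbor tone (lower neighbor).
The harmony at that moment is A minor triad (A, C, E); B3 is not a chord tone.
It is approached by step up from A3 and left by leap down to E3.
Step in, leap out — an escape tone.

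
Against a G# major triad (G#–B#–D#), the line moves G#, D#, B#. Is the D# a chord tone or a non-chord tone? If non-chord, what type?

Chord tone (the fifth of G# major triad).

G# major triad contains G#, B#, D#; D# is the fifth, so it is a chord tone.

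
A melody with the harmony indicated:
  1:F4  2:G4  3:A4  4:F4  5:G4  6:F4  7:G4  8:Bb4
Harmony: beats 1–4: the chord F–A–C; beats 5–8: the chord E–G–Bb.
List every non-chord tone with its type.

G4 (beat 2) — passing tone; F4 (beat 6) — neighbor tone.

The harmony at that moment is F major triad (F, A, C); G4 is not a chord tone.
It is approached by step up from F4 and left by step up to A4.
Step in, step out in the same direction — a passing tone.
The harmony at that moment is E diminished triad (E, G, Bb); F4 is not a chord tone.
It is approached by step down from G4 and left by step up to G4.
Step away and step back to the same note — a neighbor tone (lower neighbor).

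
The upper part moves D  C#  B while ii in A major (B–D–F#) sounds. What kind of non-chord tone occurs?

The harmony at that moment is B minor triad (B, D, F#); C# is not a chord tone.
It is approached by step down from D and left by step down to B.
Step in, step out in the same direction — a passing tone.

C# is a passing tone.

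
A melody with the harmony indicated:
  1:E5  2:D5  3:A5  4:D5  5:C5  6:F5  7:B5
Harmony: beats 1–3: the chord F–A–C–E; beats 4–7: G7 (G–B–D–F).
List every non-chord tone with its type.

D5 (beat 2) — escape tone; C5 (beat 5) — escape tone.

The harmony at that moment is F major seventh chord (F, A, C, E); D5 is not a chord tone.
It is approached by step down from E5 and left by leap up to A5.
Step in, leap out — an escape tone.
The harmony at that moment is G dominant seventh chord (G, B, D, F); C5 is not a chord tone.
It is approached by step down from D5 and left by leap up to F5.
Step in, leap out — an escape tone.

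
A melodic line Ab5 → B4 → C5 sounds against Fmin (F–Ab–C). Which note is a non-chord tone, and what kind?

The harmony at that moment is F minor triad (F, Ab, C); B4 is not a chord tone.
It is approached by leap down from Ab5 and left by step up to C5.
Leap in, step out — an appoggiatura.

B4 is an appoggiatura.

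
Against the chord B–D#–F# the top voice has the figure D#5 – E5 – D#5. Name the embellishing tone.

The harmony at that moment is B major triad (B, D#, F#); E5 is not a chord tone.
It is approached by step up from D#5 and left by step down to D#5.
Step away and step back to the same note — a neighbor tone (upper neighbor).

E5 is a neighbor tone.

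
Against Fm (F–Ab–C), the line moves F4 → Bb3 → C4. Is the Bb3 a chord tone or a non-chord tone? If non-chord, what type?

The harmony at that moment is F minor triad (F, Ab, C); Bb3 is not a chord tone.
It is approached by leap down from F4 and left by step up to C4.
Leap in, step out — an appoggiatura.

Non-chord tone — an appoggiatura.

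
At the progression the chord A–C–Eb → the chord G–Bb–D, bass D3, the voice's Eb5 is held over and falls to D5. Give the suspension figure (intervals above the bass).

9–8 suspension.

At the second chord the bass is D3. The suspended Eb5 lies a ninth above the bass; after resolving down by step to D5, the interval above the bass becomes an octave.
Suspension figures are named by those two intervals: 9–8.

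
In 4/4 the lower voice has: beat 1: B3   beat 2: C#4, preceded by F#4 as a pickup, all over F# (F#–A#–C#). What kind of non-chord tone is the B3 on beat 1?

Appoggiatura.

The harmony at that moment is F# major triad (F#, A#, C#); B3 is not a chord tone.
It is approached by leap down from F#4 and left by step up to C#4.
Leap in, step out, metrically accented — an appoggiatura.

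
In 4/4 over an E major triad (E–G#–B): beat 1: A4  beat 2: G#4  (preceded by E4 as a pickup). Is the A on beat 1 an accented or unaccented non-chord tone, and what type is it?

Accented appoggiatura.

The harmony at that moment is E major triad (E, G#, B); A4 is not a chord tone.
It is approached by leap up from E4 and left by step down to G#4.
Leap in, step out — an appoggiatura.
It falls on the downbeat, so it is accented.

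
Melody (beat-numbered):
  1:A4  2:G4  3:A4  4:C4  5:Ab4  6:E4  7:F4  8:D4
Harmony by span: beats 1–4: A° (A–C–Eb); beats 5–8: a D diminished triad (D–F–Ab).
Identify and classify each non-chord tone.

The harmony at that moment is A diminished triad (A, C, Eb); G4 is not a chord tone.
It is approached by step down from A4 and left by step up to A4.
Step away and step back to the same note — a neighbor tone (lower neighbor).
The harmony at that moment is D diminished triad (D, F, Ab); E4 is not a chord tone.
It is approached by leap down from Ab4 and left by step up to F4.
Leap in, step out — an appoggiatura.

G4 (beat 2) — neighbor tone; E4 (beat 6) — appoggiatura.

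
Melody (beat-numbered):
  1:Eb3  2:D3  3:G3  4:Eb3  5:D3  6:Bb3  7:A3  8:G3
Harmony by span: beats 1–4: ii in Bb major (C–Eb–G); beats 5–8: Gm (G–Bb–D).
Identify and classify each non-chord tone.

D3 (beat 2) — escape tone; A3 (beat 7) — passing tone.

The harmony at that moment is C minor triad (C, Eb, G); D3 is not a chord tone.
It is approached by step down from Eb3 and left by leap up to G3.
Step in, leap out — an escape tone.
The harmony at that moment is G minor triad (G, Bb, D); A3 is not a chord tone.
It is approached by step down from Bb3 and left by step down to G3.
Step in, step out in the same direction — a passing tone.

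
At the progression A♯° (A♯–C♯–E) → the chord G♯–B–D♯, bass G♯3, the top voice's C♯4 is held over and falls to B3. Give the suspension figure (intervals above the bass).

4–3 suspension.

At the second chord the bass is G♯3. The suspended C♯4 lies a fourth above the bass; after resolving down by step to B3, the interval above the bass becomes a third.
Suspension figures are named by those two intervals: 4–3.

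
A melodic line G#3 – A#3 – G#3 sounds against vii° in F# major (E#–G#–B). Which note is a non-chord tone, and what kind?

A#3 is a neighbor tone.

The harmony at that moment is E# diminished triad (E#, G#, B); A#3 is not a chord tone.
It is approached by step up from G#3 and left by step down to G#3.
Step away and step back to the same note — a neighbor tone (upper neighbor).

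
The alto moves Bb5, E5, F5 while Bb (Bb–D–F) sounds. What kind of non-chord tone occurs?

E5 is an appoggiatura.

The harmony at that moment is Bb major triad (Bb, D, F); E5 is not a chord tone.
It is approached by leap down from Bb5 and left by step up to F5.
Leap in, step out — an appoggiatura.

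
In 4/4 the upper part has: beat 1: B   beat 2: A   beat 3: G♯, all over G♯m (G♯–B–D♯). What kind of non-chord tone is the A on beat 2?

Passing tone.

The harmony at that moment is G♯ minor triad (G♯, B, D♯); A is not a chord tone.
It is approached by step down from B and left by step down to G♯.
Step in, step out in the same direction — a passing tone.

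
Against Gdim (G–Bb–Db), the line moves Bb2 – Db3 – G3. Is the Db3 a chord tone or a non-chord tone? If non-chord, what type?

G diminished triad contains G, Bb, Db; Db is the fifth, so it is a chord tone.

Chord tone (the fifth of G diminished triad).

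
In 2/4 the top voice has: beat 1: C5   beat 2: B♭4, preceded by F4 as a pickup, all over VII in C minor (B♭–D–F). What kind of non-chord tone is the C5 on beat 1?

Appoggiatura.

The harmony at that moment is B♭ major triad (B♭, D, F); C5 is not a chord tone.
It is approached by leap up from F4 and left by step down to B♭4.
Leap in, step out, metrically accented — an appoggiatura.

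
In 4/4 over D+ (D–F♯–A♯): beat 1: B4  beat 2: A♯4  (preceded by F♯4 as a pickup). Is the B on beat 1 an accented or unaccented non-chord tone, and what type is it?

Accented appoggiatura.

The harmony at that moment is D augmented triad (D, F♯, A♯); B4 is not a chord tone.
It is approached by leap up from F♯4 and left by step down to A♯4.
Leap in, step out — an appoggiatura.
It falls on the downbeat, so it is accented.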